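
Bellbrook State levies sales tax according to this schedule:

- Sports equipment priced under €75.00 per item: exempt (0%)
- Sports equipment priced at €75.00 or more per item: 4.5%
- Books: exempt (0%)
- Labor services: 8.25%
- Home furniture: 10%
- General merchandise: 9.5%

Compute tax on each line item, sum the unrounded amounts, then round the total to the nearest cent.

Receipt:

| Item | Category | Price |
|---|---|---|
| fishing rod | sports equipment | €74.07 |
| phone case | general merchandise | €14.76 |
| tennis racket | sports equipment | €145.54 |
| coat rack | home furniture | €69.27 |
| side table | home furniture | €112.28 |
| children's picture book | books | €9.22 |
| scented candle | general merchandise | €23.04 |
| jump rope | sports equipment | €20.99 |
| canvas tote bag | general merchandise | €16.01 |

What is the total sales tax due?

Fishing rod €74.07: sports equipment, under €75.00 → 0% → €0.00
Phone case €14.76: general merchandise → 9.5% → €1.4022
Tennis racket €145.54: sports equipment, €75.00 or more → 4.5% → €6.5493
Coat rack €69.27: home furniture → 10% → €6.927
Side table €112.28: home furniture → 10% → €11.228
Children's picture book €9.22: books → 0% → €0.00
Scented candle €23.04: general merchandise → 9.5% → €2.1888
Jump rope €20.99: sports equipment, under €75.00 → 0% → €0.00
Canvas tote bag €16.01: general merchandise → 9.5% → €1.52095
Unrounded tax sum = €29.81625 → €29.82

€29.82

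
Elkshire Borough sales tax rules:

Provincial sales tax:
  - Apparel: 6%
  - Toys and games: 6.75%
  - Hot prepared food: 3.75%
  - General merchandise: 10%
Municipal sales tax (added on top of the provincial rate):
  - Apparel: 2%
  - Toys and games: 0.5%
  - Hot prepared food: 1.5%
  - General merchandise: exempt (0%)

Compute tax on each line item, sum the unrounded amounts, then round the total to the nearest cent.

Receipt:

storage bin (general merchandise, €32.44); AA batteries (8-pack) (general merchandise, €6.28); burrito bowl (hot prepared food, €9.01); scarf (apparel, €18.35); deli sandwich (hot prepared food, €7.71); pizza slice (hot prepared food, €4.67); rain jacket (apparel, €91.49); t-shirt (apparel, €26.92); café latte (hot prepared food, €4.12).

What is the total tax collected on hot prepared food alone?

Burrito bowl €9.01: hot prepared food → 3.75% + 1.5% municipal = 5.25% → €0.473025
Deli sandwich €7.71: hot prepared food → 3.75% + 1.5% municipal = 5.25% → €0.404775
Pizza slice €4.67: hot prepared food → 3.75% + 1.5% municipal = 5.25% → €0.245175
Café latte €4.12: hot prepared food → 3.75% + 1.5% municipal = 5.25% → €0.2163
Tax on hot prepared food: unrounded sum = €1.339275 → €1.34

€1.34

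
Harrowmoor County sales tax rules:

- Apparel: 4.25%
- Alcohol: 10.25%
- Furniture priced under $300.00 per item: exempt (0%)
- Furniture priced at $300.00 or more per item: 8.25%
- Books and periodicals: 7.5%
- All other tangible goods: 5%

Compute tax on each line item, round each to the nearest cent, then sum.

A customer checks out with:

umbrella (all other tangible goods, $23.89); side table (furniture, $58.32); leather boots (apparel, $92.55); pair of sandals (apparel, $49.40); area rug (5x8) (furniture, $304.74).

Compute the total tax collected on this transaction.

Umbrella $23.89: all other tangible goods → 5% → $1.19
Side table $58.32: furniture, under $300.00 → 0% → $0.00
Leather boots $92.55: apparel → 4.25% → $3.93
Pair of sandals $49.40: apparel → 4.25% → $2.10
Area rug (5x8) $304.74: furniture, $300.00 or more → 8.25% → $25.14
Total tax = $1.19 + $3.93 + $2.10 + $25.14 = $32.36

$32.36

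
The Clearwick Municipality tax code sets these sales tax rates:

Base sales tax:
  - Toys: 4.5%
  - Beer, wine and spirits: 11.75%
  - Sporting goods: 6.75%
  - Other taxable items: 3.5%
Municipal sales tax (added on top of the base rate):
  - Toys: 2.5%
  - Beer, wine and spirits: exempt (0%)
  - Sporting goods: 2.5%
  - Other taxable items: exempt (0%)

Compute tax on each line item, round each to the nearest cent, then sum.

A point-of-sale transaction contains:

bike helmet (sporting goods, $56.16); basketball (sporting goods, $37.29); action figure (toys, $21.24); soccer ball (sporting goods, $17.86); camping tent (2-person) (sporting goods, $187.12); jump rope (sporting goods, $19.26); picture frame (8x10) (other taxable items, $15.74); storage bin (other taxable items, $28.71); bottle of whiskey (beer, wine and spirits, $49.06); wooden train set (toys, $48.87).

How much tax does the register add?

$41.60

Bike helmet $56.16: sporting goods → 6.75% + 2.5% municipal = 9.25% → $5.19
Basketball $37.29: sporting goods → 6.75% + 2.5% municipal = 9.25% → $3.45
Action figure $21.24: toys → 4.5% + 2.5% municipal = 7% → $1.49
Soccer ball $17.86: sporting goods → 6.75% + 2.5% municipal = 9.25% → $1.65
Camping tent (2-person) $187.12: sporting goods → 6.75% + 2.5% municipal = 9.25% → $17.31
Jump rope $19.26: sporting goods → 6.75% + 2.5% municipal = 9.25% → $1.78
Picture frame (8x10) $15.74: other taxable items → 3.5% + 0% municipal = 3.5% → $0.55
Storage bin $28.71: other taxable items → 3.5% + 0% municipal = 3.5% → $1.00
Bottle of whiskey $49.06: beer, wine and spirits → 11.75% + 0% municipal = 11.75% → $5.76
Wooden train set $48.87: toys → 4.5% + 2.5% municipal = 7% → $3.42
Total tax = $5.19 + $3.45 + $1.49 + $1.65 + $17.31 + $1.78 + $0.55 + $1.00 + $5.76 + $3.42 = $41.60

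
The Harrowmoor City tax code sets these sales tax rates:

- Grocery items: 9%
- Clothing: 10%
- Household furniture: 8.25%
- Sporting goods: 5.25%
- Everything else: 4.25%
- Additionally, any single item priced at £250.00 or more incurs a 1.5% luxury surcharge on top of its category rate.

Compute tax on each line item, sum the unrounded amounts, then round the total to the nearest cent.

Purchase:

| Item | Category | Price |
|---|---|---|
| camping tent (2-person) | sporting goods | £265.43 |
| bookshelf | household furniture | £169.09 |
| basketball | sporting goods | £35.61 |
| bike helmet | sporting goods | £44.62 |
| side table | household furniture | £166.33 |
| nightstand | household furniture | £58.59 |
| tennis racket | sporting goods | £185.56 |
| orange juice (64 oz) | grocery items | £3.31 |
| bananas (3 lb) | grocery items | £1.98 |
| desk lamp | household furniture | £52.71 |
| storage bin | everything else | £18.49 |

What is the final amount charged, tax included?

£1071.71

Camping tent (2-person) £265.43: sporting goods → 5.25% + 1.5% surcharge = 6.75% → £17.916525
Bookshelf £169.09: household furniture → 8.25% → £13.949925
Basketball £35.61: sporting goods → 5.25% → £1.869525
Bike helmet £44.62: sporting goods → 5.25% → £2.34255
Side table £166.33: household furniture → 8.25% → £13.722225
Nightstand £58.59: household furniture → 8.25% → £4.833675
Tennis racket £185.56: sporting goods → 5.25% → £9.7419
Orange juice (64 oz) £3.31: grocery items → 9% → £0.2979
Bananas (3 lb) £1.98: grocery items → 9% → £0.1782
Desk lamp £52.71: household furniture → 8.25% → £4.348575
Storage bin £18.49: everything else → 4.25% → £0.785825
Subtotal = £1001.72; unrounded tax = £69.986825 → £69.99; total due = £1071.71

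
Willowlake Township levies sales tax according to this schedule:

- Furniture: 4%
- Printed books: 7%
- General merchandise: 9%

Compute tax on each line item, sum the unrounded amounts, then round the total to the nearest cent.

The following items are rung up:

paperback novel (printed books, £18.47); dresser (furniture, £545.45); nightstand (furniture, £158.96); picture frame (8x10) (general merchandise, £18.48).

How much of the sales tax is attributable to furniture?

£28.18

Dresser £545.45: furniture → 4% → £21.818
Nightstand £158.96: furniture → 4% → £6.3584
Tax on furniture: unrounded sum = £28.1764 → £28.18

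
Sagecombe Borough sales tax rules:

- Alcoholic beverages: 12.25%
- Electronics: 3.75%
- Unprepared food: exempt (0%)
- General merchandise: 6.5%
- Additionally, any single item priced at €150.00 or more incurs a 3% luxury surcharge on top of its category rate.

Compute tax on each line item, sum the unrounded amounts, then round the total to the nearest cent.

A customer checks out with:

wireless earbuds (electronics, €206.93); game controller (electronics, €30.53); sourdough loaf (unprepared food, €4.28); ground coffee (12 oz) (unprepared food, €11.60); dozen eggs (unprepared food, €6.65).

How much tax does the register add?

Wireless earbuds €206.93: electronics → 3.75% + 3% surcharge = 6.75% → €13.967775
Game controller €30.53: electronics → 3.75% → €1.144875
Sourdough loaf €4.28: unprepared food → 0% → €0.00
Ground coffee (12 oz) €11.60: unprepared food → 0% → €0.00
Dozen eggs €6.65: unprepared food → 0% → €0.00
Unrounded tax sum = €15.11265 → €15.11

€15.11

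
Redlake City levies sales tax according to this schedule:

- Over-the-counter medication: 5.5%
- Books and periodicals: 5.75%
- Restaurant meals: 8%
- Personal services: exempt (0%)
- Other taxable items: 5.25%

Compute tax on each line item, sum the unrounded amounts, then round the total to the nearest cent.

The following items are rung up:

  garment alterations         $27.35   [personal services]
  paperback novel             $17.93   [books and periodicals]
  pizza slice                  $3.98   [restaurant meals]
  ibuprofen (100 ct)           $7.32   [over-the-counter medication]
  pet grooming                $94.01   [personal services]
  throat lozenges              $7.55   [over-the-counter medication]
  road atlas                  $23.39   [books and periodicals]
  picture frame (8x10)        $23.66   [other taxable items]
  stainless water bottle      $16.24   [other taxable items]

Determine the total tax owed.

Garment alterations $27.35: personal services → 0% → $0.00
Paperback novel $17.93: books and periodicals → 5.75% → $1.030975
Pizza slice $3.98: restaurant meals → 8% → $0.3184
Ibuprofen (100 ct) $7.32: over-the-counter medication → 5.5% → $0.4026
Pet grooming $94.01: personal services → 0% → $0.00
Throat lozenges $7.55: over-the-counter medication → 5.5% → $0.41525
Road atlas $23.39: books and periodicals → 5.75% → $1.344925
Picture frame (8x10) $23.66: other taxable items → 5.25% → $1.24215
Stainless water bottle $16.24: other taxable items → 5.25% → $0.8526
Unrounded tax sum = $5.6069 → $5.61

$5.61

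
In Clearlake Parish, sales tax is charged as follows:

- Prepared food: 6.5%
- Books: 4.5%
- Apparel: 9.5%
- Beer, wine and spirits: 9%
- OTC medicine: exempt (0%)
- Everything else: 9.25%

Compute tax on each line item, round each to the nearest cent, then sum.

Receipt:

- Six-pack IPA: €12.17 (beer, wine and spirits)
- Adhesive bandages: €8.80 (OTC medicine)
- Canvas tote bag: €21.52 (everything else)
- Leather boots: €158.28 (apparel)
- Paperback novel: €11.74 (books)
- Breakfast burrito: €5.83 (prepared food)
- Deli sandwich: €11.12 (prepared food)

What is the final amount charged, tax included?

€249.22

Six-pack IPA €12.17: beer, wine and spirits → 9% → €1.10
Adhesive bandages €8.80: OTC medicine → 0% → €0.00
Canvas tote bag €21.52: everything else → 9.25% → €1.99
Leather boots €158.28: apparel → 9.5% → €15.04
Paperback novel €11.74: books → 4.5% → €0.53
Breakfast burrito €5.83: prepared food → 6.5% → €0.38
Deli sandwich €11.12: prepared food → 6.5% → €0.72
Subtotal = €229.46; tax = €19.76; total due = €249.22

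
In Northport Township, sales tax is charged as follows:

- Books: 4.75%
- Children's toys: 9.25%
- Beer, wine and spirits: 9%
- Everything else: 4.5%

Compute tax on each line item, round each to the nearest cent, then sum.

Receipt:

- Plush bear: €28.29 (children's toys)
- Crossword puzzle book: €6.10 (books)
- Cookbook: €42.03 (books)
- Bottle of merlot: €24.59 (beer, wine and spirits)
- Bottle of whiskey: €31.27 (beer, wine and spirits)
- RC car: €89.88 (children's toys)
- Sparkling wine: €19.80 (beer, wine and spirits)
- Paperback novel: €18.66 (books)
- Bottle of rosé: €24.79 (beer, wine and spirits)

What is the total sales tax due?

€23.14

Plush bear €28.29: children's toys → 9.25% → €2.62
Crossword puzzle book €6.10: books → 4.75% → €0.29
Cookbook €42.03: books → 4.75% → €2.00
Bottle of merlot €24.59: beer, wine and spirits → 9% → €2.21
Bottle of whiskey €31.27: beer, wine and spirits → 9% → €2.81
RC car €89.88: children's toys → 9.25% → €8.31
Sparkling wine €19.80: beer, wine and spirits → 9% → €1.78
Paperback novel €18.66: books → 4.75% → €0.89
Bottle of rosé €24.79: beer, wine and spirits → 9% → €2.23
Total tax = €2.62 + €0.29 + €2.00 + €2.21 + €2.81 + €8.31 + €1.78 + €0.89 + €2.23 = €23.14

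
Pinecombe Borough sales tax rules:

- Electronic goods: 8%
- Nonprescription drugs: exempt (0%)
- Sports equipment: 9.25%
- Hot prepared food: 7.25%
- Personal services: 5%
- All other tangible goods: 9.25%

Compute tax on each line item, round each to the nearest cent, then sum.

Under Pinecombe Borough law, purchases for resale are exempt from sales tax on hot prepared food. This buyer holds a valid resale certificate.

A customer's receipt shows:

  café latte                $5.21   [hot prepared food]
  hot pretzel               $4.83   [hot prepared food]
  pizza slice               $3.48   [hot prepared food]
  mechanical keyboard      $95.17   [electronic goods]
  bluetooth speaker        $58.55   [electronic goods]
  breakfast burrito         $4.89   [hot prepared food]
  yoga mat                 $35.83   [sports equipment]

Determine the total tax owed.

$15.60

Café latte $5.21: hot prepared food, buyer-exempt → 0% → $0.00
Hot pretzel $4.83: hot prepared food, buyer-exempt → 0% → $0.00
Pizza slice $3.48: hot prepared food, buyer-exempt → 0% → $0.00
Mechanical keyboard $95.17: electronic goods → 8% → $7.61
Bluetooth speaker $58.55: electronic goods → 8% → $4.68
Breakfast burrito $4.89: hot prepared food, buyer-exempt → 0% → $0.00
Yoga mat $35.83: sports equipment → 9.25% → $3.31
Total tax = $7.61 + $4.68 + $3.31 = $15.60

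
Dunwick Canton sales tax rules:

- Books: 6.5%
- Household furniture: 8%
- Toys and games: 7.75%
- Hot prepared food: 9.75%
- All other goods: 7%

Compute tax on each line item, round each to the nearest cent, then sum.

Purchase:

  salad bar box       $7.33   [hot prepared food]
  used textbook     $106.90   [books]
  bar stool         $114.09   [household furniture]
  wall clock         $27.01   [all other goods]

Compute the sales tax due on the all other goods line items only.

Wall clock $27.01: all other goods → 7% → $1.89
Tax on all other goods = $1.89

$1.89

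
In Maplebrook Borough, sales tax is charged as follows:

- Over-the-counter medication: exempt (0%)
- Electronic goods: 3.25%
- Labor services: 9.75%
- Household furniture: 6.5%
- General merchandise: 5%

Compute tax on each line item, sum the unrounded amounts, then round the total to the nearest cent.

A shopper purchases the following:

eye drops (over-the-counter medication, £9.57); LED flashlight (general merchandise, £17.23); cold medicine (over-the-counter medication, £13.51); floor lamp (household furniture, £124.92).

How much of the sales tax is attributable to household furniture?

Floor lamp £124.92: household furniture → 6.5% → £8.1198
Tax on household furniture: unrounded sum = £8.1198 → £8.12

£8.12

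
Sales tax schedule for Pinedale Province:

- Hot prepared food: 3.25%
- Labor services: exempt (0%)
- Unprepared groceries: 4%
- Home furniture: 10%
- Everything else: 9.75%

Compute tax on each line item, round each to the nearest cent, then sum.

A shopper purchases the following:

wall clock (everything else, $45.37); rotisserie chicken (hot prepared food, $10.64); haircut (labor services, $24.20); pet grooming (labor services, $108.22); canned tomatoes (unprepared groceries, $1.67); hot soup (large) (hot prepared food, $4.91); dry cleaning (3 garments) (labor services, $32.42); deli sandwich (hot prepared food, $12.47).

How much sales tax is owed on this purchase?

$5.41

Wall clock $45.37: everything else → 9.75% → $4.42
Rotisserie chicken $10.64: hot prepared food → 3.25% → $0.35
Haircut $24.20: labor services → 0% → $0.00
Pet grooming $108.22: labor services → 0% → $0.00
Canned tomatoes $1.67: unprepared groceries → 4% → $0.07
Hot soup (large) $4.91: hot prepared food → 3.25% → $0.16
Dry cleaning (3 garments) $32.42: labor services → 0% → $0.00
Deli sandwich $12.47: hot prepared food → 3.25% → $0.41
Total tax = $4.42 + $0.35 + $0.07 + $0.16 + $0.41 = $5.41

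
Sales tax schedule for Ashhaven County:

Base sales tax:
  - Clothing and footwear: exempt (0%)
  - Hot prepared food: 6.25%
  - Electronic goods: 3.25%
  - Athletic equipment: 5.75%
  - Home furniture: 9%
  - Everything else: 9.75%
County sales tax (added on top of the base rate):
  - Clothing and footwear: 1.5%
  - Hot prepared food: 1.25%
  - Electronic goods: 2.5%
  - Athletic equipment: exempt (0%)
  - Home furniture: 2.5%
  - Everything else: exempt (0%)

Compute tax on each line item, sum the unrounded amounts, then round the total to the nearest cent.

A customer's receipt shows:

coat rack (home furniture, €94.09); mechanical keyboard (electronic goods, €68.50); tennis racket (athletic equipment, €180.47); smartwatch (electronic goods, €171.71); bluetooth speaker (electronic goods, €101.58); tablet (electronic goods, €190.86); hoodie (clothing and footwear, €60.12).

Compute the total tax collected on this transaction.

€52.73

Coat rack €94.09: home furniture → 9% + 2.5% county = 11.5% → €10.82035
Mechanical keyboard €68.50: electronic goods → 3.25% + 2.5% county = 5.75% → €3.93875
Tennis racket €180.47: athletic equipment → 5.75% + 0% county = 5.75% → €10.377025
Smartwatch €171.71: electronic goods → 3.25% + 2.5% county = 5.75% → €9.873325
Bluetooth speaker €101.58: electronic goods → 3.25% + 2.5% county = 5.75% → €5.84085
Tablet €190.86: electronic goods → 3.25% + 2.5% county = 5.75% → €10.97445
Hoodie €60.12: clothing and footwear → 0% + 1.5% county = 1.5% → €0.9018
Unrounded tax sum = €52.72655 → €52.73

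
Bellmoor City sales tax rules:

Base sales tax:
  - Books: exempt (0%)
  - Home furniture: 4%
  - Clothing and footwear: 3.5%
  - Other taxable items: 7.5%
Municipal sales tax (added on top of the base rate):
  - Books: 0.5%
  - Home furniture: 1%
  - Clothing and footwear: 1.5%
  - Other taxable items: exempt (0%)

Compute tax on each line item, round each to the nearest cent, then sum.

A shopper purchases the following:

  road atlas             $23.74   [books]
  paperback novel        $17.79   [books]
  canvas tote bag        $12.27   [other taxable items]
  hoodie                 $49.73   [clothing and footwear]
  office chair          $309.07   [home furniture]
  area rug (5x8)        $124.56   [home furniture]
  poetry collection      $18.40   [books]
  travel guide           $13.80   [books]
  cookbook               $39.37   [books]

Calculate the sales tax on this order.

$25.66

Road atlas $23.74: books → 0% + 0.5% municipal = 0.5% → $0.12
Paperback novel $17.79: books → 0% + 0.5% municipal = 0.5% → $0.09
Canvas tote bag $12.27: other taxable items → 7.5% + 0% municipal = 7.5% → $0.92
Hoodie $49.73: clothing and footwear → 3.5% + 1.5% municipal = 5% → $2.49
Office chair $309.07: home furniture → 4% + 1% municipal = 5% → $15.45
Area rug (5x8) $124.56: home furniture → 4% + 1% municipal = 5% → $6.23
Poetry collection $18.40: books → 0% + 0.5% municipal = 0.5% → $0.09
Travel guide $13.80: books → 0% + 0.5% municipal = 0.5% → $0.07
Cookbook $39.37: books → 0% + 0.5% municipal = 0.5% → $0.20
Total tax = $0.12 + $0.09 + $0.92 + $2.49 + $15.45 + $6.23 + $0.09 + $0.07 + $0.20 = $25.66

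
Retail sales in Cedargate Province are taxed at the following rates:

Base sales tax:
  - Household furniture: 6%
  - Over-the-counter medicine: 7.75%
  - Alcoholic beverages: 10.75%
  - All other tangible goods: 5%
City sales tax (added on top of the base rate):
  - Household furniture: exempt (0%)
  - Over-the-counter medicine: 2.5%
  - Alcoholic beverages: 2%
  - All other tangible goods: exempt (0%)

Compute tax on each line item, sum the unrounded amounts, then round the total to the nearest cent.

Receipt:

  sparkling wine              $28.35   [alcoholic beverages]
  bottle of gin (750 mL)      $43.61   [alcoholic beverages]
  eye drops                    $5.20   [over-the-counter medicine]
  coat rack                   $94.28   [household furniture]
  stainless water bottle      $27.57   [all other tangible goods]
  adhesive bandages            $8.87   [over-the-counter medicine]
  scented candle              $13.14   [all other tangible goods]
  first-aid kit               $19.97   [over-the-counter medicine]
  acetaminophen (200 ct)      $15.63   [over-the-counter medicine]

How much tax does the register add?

$21.96

Sparkling wine $28.35: alcoholic beverages → 10.75% + 2% city = 12.75% → $3.614625
Bottle of gin (750 mL) $43.61: alcoholic beverages → 10.75% + 2% city = 12.75% → $5.560275
Eye drops $5.20: over-the-counter medicine → 7.75% + 2.5% city = 10.25% → $0.533
Coat rack $94.28: household furniture → 6% + 0% city = 6% → $5.6568
Stainless water bottle $27.57: all other tangible goods → 5% + 0% city = 5% → $1.3785
Adhesive bandages $8.87: over-the-counter medicine → 7.75% + 2.5% city = 10.25% → $0.909175
Scented candle $13.14: all other tangible goods → 5% + 0% city = 5% → $0.657
First-aid kit $19.97: over-the-counter medicine → 7.75% + 2.5% city = 10.25% → $2.046925
Acetaminophen (200 ct) $15.63: over-the-counter medicine → 7.75% + 2.5% city = 10.25% → $1.602075
Unrounded tax sum = $21.958375 → $21.96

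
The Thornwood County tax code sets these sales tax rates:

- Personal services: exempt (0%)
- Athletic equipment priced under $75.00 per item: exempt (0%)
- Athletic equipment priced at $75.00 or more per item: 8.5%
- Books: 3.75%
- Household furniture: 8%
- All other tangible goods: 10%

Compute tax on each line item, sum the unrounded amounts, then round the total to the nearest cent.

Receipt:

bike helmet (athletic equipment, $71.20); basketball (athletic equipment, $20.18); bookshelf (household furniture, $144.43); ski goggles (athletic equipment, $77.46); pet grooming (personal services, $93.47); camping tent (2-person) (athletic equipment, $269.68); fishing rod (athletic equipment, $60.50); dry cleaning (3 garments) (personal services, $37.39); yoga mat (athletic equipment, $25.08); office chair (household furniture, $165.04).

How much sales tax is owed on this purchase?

Bike helmet $71.20: athletic equipment, under $75.00 → 0% → $0.00
Basketball $20.18: athletic equipment, under $75.00 → 0% → $0.00
Bookshelf $144.43: household furniture → 8% → $11.5544
Ski goggles $77.46: athletic equipment, $75.00 or more → 8.5% → $6.5841
Pet grooming $93.47: personal services → 0% → $0.00
Camping tent (2-person) $269.68: athletic equipment, $75.00 or more → 8.5% → $22.9228
Fishing rod $60.50: athletic equipment, under $75.00 → 0% → $0.00
Dry cleaning (3 garments) $37.39: personal services → 0% → $0.00
Yoga mat $25.08: athletic equipment, under $75.00 → 0% → $0.00
Office chair $165.04: household furniture → 8% → $13.2032
Unrounded tax sum = $54.2645 → $54.26

$54.26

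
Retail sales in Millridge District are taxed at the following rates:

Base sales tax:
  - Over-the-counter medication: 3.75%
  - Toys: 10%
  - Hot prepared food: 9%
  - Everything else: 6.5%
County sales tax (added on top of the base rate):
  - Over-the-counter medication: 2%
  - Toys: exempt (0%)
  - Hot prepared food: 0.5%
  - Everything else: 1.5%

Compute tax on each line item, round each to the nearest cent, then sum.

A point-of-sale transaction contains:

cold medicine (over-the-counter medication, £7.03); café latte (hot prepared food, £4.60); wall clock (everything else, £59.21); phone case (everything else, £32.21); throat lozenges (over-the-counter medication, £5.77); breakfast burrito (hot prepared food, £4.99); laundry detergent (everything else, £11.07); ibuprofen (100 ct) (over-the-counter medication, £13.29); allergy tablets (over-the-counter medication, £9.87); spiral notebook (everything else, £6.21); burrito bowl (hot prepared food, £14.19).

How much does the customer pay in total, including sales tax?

£181.47

Cold medicine £7.03: over-the-counter medication → 3.75% + 2% county = 5.75% → £0.40
Café latte £4.60: hot prepared food → 9% + 0.5% county = 9.5% → £0.44
Wall clock £59.21: everything else → 6.5% + 1.5% county = 8% → £4.74
Phone case £32.21: everything else → 6.5% + 1.5% county = 8% → £2.58
Throat lozenges £5.77: over-the-counter medication → 3.75% + 2% county = 5.75% → £0.33
Breakfast burrito £4.99: hot prepared food → 9% + 0.5% county = 9.5% → £0.47
Laundry detergent £11.07: everything else → 6.5% + 1.5% county = 8% → £0.89
Ibuprofen (100 ct) £13.29: over-the-counter medication → 3.75% + 2% county = 5.75% → £0.76
Allergy tablets £9.87: over-the-counter medication → 3.75% + 2% county = 5.75% → £0.57
Spiral notebook £6.21: everything else → 6.5% + 1.5% county = 8% → £0.50
Burrito bowl £14.19: hot prepared food → 9% + 0.5% county = 9.5% → £1.35
Subtotal = £168.44; tax = £13.03; total due = £181.47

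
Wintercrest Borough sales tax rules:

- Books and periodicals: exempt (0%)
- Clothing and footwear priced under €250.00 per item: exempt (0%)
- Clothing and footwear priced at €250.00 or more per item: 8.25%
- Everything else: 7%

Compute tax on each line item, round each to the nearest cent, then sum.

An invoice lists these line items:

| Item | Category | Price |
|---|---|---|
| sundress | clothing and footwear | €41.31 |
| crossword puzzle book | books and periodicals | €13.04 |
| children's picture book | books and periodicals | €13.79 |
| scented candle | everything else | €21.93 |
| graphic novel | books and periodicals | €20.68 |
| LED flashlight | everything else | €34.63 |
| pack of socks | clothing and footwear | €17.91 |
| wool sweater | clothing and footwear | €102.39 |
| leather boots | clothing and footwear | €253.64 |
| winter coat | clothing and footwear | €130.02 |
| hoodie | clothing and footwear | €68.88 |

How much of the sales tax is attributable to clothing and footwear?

Sundress €41.31: clothing and footwear, under €250.00 → 0% → €0.00
Pack of socks €17.91: clothing and footwear, under €250.00 → 0% → €0.00
Wool sweater €102.39: clothing and footwear, under €250.00 → 0% → €0.00
Leather boots €253.64: clothing and footwear, €250.00 or more → 8.25% → €20.93
Winter coat €130.02: clothing and footwear, under €250.00 → 0% → €0.00
Hoodie €68.88: clothing and footwear, under €250.00 → 0% → €0.00
Tax on clothing and footwear = €0.00 + €0.00 + €0.00 + €20.93 + €0.00 + €0.00 = €20.93

€20.93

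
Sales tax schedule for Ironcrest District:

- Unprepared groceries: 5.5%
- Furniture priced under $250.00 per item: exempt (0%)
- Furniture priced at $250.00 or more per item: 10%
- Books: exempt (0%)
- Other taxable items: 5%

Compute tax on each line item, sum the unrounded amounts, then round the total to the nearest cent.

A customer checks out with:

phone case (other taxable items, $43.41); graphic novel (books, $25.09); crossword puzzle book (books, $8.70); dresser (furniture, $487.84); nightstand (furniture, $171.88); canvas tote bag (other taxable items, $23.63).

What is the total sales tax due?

$52.14

Phone case $43.41: other taxable items → 5% → $2.1705
Graphic novel $25.09: books → 0% → $0.00
Crossword puzzle book $8.70: books → 0% → $0.00
Dresser $487.84: furniture, $250.00 or more → 10% → $48.784
Nightstand $171.88: furniture, under $250.00 → 0% → $0.00
Canvas tote bag $23.63: other taxable items → 5% → $1.1815
Unrounded tax sum = $52.136 → $52.14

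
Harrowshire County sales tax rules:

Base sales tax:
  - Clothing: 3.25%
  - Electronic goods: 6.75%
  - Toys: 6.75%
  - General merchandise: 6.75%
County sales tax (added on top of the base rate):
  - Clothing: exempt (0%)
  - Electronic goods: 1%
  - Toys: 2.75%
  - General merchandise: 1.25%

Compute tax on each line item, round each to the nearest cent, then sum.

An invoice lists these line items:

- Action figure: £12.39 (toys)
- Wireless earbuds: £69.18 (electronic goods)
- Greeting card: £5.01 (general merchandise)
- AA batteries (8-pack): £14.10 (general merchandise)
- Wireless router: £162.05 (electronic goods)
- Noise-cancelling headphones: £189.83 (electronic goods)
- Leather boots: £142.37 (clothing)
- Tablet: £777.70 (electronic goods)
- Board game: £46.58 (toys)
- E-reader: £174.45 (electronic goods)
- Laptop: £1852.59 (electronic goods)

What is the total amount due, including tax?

£3708.02

Action figure £12.39: toys → 6.75% + 2.75% county = 9.5% → £1.18
Wireless earbuds £69.18: electronic goods → 6.75% + 1% county = 7.75% → £5.36
Greeting card £5.01: general merchandise → 6.75% + 1.25% county = 8% → £0.40
AA batteries (8-pack) £14.10: general merchandise → 6.75% + 1.25% county = 8% → £1.13
Wireless router £162.05: electronic goods → 6.75% + 1% county = 7.75% → £12.56
Noise-cancelling headphones £189.83: electronic goods → 6.75% + 1% county = 7.75% → £14.71
Leather boots £142.37: clothing → 3.25% + 0% county = 3.25% → £4.63
Tablet £777.70: electronic goods → 6.75% + 1% county = 7.75% → £60.27
Board game £46.58: toys → 6.75% + 2.75% county = 9.5% → £4.43
E-reader £174.45: electronic goods → 6.75% + 1% county = 7.75% → £13.52
Laptop £1852.59: electronic goods → 6.75% + 1% county = 7.75% → £143.58
Subtotal = £3446.25; tax = £261.77; total due = £3708.02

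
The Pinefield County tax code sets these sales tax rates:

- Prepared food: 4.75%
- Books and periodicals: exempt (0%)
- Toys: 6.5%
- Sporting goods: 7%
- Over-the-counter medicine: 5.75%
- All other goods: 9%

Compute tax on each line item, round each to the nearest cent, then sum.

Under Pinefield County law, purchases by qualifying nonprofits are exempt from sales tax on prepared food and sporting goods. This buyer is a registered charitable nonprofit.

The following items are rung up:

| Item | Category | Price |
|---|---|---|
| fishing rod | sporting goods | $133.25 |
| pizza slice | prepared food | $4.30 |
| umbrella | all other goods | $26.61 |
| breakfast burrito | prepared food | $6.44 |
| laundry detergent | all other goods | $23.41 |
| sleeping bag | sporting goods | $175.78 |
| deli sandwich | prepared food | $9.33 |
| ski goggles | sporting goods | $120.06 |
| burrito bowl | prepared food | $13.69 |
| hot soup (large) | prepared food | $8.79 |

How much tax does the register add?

$4.50

Fishing rod $133.25: sporting goods, buyer-exempt → 0% → $0.00
Pizza slice $4.30: prepared food, buyer-exempt → 0% → $0.00
Umbrella $26.61: all other goods → 9% → $2.39
Breakfast burrito $6.44: prepared food, buyer-exempt → 0% → $0.00
Laundry detergent $23.41: all other goods → 9% → $2.11
Sleeping bag $175.78: sporting goods, buyer-exempt → 0% → $0.00
Deli sandwich $9.33: prepared food, buyer-exempt → 0% → $0.00
Ski goggles $120.06: sporting goods, buyer-exempt → 0% → $0.00
Burrito bowl $13.69: prepared food, buyer-exempt → 0% → $0.00
Hot soup (large) $8.79: prepared food, buyer-exempt → 0% → $0.00
Total tax = $2.39 + $2.11 = $4.50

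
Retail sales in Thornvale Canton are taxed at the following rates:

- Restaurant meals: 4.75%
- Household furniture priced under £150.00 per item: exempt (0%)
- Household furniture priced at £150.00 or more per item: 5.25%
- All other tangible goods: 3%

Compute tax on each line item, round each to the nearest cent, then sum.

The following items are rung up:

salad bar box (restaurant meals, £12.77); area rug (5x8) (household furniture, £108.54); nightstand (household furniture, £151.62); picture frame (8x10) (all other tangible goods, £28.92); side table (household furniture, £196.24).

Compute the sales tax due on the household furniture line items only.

£18.26

Area rug (5x8) £108.54: household furniture, under £150.00 → 0% → £0.00
Nightstand £151.62: household furniture, £150.00 or more → 5.25% → £7.96
Side table £196.24: household furniture, £150.00 or more → 5.25% → £10.30
Tax on household furniture = £0.00 + £7.96 + £10.30 = £18.26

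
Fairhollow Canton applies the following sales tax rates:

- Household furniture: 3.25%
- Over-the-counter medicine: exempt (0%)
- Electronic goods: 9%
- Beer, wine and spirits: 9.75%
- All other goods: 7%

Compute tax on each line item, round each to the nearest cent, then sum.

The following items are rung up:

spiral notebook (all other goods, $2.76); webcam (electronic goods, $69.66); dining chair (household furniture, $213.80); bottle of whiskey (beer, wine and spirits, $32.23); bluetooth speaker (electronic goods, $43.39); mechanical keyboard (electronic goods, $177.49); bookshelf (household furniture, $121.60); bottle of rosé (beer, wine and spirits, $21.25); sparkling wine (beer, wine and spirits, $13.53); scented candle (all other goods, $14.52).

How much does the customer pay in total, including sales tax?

Spiral notebook $2.76: all other goods → 7% → $0.19
Webcam $69.66: electronic goods → 9% → $6.27
Dining chair $213.80: household furniture → 3.25% → $6.95
Bottle of whiskey $32.23: beer, wine and spirits → 9.75% → $3.14
Bluetooth speaker $43.39: electronic goods → 9% → $3.91
Mechanical keyboard $177.49: electronic goods → 9% → $15.97
Bookshelf $121.60: household furniture → 3.25% → $3.95
Bottle of rosé $21.25: beer, wine and spirits → 9.75% → $2.07
Sparkling wine $13.53: beer, wine and spirits → 9.75% → $1.32
Scented candle $14.52: all other goods → 7% → $1.02
Subtotal = $710.23; tax = $44.79; total due = $755.02

$755.02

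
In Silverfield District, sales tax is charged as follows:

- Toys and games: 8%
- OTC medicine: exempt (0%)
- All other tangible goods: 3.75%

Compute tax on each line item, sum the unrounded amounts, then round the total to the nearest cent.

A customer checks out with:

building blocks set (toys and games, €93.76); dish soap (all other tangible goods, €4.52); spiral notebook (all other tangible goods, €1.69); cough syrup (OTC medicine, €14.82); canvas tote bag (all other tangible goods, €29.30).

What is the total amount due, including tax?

€152.92

Building blocks set €93.76: toys and games → 8% → €7.5008
Dish soap €4.52: all other tangible goods → 3.75% → €0.1695
Spiral notebook €1.69: all other tangible goods → 3.75% → €0.063375
Cough syrup €14.82: OTC medicine → 0% → €0.00
Canvas tote bag €29.30: all other tangible goods → 3.75% → €1.09875
Subtotal = €144.09; unrounded tax = €8.832425 → €8.83; total due = €152.92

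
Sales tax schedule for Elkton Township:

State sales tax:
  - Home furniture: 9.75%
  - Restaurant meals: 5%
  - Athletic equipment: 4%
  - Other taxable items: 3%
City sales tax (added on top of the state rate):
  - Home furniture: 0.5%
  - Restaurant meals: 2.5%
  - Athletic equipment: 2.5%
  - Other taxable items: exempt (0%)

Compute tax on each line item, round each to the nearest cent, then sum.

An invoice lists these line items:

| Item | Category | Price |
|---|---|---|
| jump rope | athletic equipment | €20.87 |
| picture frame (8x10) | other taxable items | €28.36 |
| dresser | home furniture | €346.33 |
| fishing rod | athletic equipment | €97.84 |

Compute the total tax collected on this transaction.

Jump rope €20.87: athletic equipment → 4% + 2.5% city = 6.5% → €1.36
Picture frame (8x10) €28.36: other taxable items → 3% + 0% city = 3% → €0.85
Dresser €346.33: home furniture → 9.75% + 0.5% city = 10.25% → €35.50
Fishing rod €97.84: athletic equipment → 4% + 2.5% city = 6.5% → €6.36
Total tax = €1.36 + €0.85 + €35.50 + €6.36 = €44.07

€44.07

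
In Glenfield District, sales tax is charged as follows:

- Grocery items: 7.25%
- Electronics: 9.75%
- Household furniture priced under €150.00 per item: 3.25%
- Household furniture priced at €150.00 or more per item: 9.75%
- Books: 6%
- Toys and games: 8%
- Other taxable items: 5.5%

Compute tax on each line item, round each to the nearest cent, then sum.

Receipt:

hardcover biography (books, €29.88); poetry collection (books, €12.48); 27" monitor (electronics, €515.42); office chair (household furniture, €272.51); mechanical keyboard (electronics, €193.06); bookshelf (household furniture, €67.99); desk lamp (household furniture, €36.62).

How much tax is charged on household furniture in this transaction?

Office chair €272.51: household furniture, €150.00 or more → 9.75% → €26.57
Bookshelf €67.99: household furniture, under €150.00 → 3.25% → €2.21
Desk lamp €36.62: household furniture, under €150.00 → 3.25% → €1.19
Tax on household furniture = €26.57 + €2.21 + €1.19 = €29.97

€29.97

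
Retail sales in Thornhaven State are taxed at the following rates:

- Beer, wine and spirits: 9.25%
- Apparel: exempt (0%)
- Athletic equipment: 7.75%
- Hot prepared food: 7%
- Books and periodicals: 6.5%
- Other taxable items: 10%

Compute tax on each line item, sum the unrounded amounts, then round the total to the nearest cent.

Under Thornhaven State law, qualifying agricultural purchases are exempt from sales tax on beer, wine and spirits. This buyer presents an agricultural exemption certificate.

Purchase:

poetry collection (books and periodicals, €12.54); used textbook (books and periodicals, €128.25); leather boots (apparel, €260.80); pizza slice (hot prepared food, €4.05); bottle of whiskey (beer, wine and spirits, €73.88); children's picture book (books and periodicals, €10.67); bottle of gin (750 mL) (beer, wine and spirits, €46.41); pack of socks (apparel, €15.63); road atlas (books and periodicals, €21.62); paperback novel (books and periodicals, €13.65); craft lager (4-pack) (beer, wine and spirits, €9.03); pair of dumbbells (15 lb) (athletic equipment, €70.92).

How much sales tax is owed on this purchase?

Poetry collection €12.54: books and periodicals → 6.5% → €0.8151
Used textbook €128.25: books and periodicals → 6.5% → €8.33625
Leather boots €260.80: apparel → 0% → €0.00
Pizza slice €4.05: hot prepared food → 7% → €0.2835
Bottle of whiskey €73.88: beer, wine and spirits, buyer-exempt → 0% → €0.00
Children's picture book €10.67: books and periodicals → 6.5% → €0.69355
Bottle of gin (750 mL) €46.41: beer, wine and spirits, buyer-exempt → 0% → €0.00
Pack of socks €15.63: apparel → 0% → €0.00
Road atlas €21.62: books and periodicals → 6.5% → €1.4053
Paperback novel €13.65: books and periodicals → 6.5% → €0.88725
Craft lager (4-pack) €9.03: beer, wine and spirits, buyer-exempt → 0% → €0.00
Pair of dumbbells (15 lb) €70.92: athletic equipment → 7.75% → €5.4963
Unrounded tax sum = €17.91725 → €17.92

€17.92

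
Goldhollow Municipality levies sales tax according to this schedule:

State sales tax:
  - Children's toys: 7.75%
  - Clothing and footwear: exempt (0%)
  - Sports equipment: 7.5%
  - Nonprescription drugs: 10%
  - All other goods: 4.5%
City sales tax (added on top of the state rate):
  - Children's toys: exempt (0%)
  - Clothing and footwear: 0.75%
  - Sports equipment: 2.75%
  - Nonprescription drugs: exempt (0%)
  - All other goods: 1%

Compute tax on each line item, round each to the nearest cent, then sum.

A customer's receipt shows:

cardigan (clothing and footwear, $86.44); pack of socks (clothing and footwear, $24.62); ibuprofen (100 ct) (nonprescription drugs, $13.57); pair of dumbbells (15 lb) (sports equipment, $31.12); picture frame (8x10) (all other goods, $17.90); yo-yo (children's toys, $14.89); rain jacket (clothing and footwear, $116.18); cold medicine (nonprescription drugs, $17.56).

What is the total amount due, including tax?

Cardigan $86.44: clothing and footwear → 0% + 0.75% city = 0.75% → $0.65
Pack of socks $24.62: clothing and footwear → 0% + 0.75% city = 0.75% → $0.18
Ibuprofen (100 ct) $13.57: nonprescription drugs → 10% + 0% city = 10% → $1.36
Pair of dumbbells (15 lb) $31.12: sports equipment → 7.5% + 2.75% city = 10.25% → $3.19
Picture frame (8x10) $17.90: all other goods → 4.5% + 1% city = 5.5% → $0.98
Yo-yo $14.89: children's toys → 7.75% + 0% city = 7.75% → $1.15
Rain jacket $116.18: clothing and footwear → 0% + 0.75% city = 0.75% → $0.87
Cold medicine $17.56: nonprescription drugs → 10% + 0% city = 10% → $1.76
Subtotal = $322.28; tax = $10.14; total due = $332.42

$332.42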